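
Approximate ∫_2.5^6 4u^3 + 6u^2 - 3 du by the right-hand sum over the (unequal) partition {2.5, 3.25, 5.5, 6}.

Subinterval widths: 0.75, 2.25, 0.5.
Right endpoints: 3.25, 5.5, 6.
f(3.25) = 197.6875, f(5.5) = 844, f(6) = 1077.
Sum = Σ Δu_i · f(u_i).
Sum = 2585.765625.

2585.765625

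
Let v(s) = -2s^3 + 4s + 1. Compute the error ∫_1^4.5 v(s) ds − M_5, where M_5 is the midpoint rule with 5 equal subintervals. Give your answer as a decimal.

-2.358125

Exact integral: ∫_1^4.5 v(s) ds = -162.53125.
M_5 = -160.173125.
Error = -162.53125 − (-160.173125) = -2.358125.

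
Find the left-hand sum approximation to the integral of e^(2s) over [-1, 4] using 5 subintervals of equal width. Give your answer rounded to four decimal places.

Δs = (4 − (-1))/5 = 1.
Left endpoints: -1, 0, 1, 2, 3.
f(-1) ≈ 0.1353, f(0) ≈ 1.0000, f(1) ≈ 7.3891, f(2) ≈ 54.5982, f(3) ≈ 403.4288.
Sum = Δs · [f(-1) + f(0) + f(1) + f(2) + f(3)].
Sum ≈ 466.5513.

466.5513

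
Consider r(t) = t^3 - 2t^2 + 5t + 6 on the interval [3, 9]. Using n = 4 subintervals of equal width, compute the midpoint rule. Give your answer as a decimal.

Δt = (9 − 3)/4 = 1.5.
Midpoints: 3.75, 5.25, 6.75, 8.25.
r(3.75) = 49.359375, r(5.25) = 121.828125, r(6.75) = 256.171875, r(8.25) = 472.640625.
Sum = Δt · [r(3.75) + r(5.25) + r(6.75) + r(8.25)].
Sum = 1350.

1350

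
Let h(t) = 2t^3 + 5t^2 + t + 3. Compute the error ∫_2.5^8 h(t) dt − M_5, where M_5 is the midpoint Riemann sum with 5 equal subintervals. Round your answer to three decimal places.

Exact integral: ∫_2.5^8 h(t) dt ≈ 2901.13542.
M_5 = 2880.893125.
Error ≈ 2901.13542 − 2880.893125 ≈ 20.242.

20.242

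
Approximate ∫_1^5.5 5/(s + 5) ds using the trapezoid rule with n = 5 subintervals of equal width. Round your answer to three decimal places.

2.804

Δs = (5.5 − 1)/5 = 0.9.
f(1) = 5/6, f(1.9) = 50/69, f(2.8) = 25/39, f(3.7) = 50/87, f(4.6) = 25/48, f(5.5) = 10/21.
T_5 = (Δs/2)·[f(s_0) + 2f(s_1) + ... + 2f(s_{4}) + f(s_5)].
Sum ≈ 2.804.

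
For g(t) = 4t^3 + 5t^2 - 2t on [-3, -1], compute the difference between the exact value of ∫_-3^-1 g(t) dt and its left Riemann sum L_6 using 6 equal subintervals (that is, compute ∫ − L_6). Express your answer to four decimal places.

10.7037

Exact integral: ∫_-3^-1 g(t) dt ≈ -28.666667.
L_6 ≈ -39.370370.
Error ≈ -28.666667 − (-39.370370) ≈ 10.7037.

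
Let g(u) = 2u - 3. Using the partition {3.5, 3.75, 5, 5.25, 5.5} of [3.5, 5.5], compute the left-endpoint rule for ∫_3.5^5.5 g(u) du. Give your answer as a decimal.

10.25

Subinterval widths: 0.25, 1.25, 0.25, 0.25.
Left endpoints: 3.5, 3.75, 5, 5.25.
g(3.5) = 4, g(3.75) = 4.5, g(5) = 7, g(5.25) = 7.5.
Sum = Σ Δu_i · g(u_i).
Sum = 10.25.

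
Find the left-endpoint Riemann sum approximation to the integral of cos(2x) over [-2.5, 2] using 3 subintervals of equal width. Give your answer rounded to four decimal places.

0.6117

Δx = (2 − (-2.5))/3 = 1.5.
Left endpoints: -2.5, -1, 0.5.
f(-2.5) ≈ 0.2837, f(-1) ≈ -0.4161, f(0.5) ≈ 0.5403.
Sum = Δx · [f(-2.5) + f(-1) + f(0.5)].
Sum ≈ 0.6117.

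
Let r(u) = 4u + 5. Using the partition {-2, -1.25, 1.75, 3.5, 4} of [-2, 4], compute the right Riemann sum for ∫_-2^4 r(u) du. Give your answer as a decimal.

79.75

Subinterval widths: 0.75, 3, 1.75, 0.5.
Right endpoints: -1.25, 1.75, 3.5, 4.
r(-1.25) = 0, r(1.75) = 12, r(3.5) = 19, r(4) = 21.
Sum = Σ Δu_i · r(u_i).
Sum = 79.75.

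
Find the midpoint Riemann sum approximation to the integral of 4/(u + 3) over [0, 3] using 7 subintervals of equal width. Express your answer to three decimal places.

2.770

Δu = (3 − 0)/7 = 3/7.
Midpoints: 3/14, 9/14, 15/14, 1.5, 27/14, 33/14, 39/14.
f(3/14) = 56/45, f(9/14) = 56/51, f(15/14) = 56/57, f(1.5) = 8/9, f(27/14) = 56/69, f(33/14) = 56/75, f(39/14) = 56/81.
Sum = Δu · [f(3/14) + f(9/14) + f(15/14) + ...].
Sum ≈ 2.770.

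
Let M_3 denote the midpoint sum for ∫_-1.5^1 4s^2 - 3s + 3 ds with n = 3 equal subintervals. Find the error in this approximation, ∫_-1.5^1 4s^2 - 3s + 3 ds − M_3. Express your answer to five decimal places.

0.57870

Exact integral: ∫_-1.5^1 f(s) ds ≈ 15.2083333.
M_3 ≈ 14.6296296.
Error ≈ 15.2083333 − 14.6296296 ≈ 0.57870.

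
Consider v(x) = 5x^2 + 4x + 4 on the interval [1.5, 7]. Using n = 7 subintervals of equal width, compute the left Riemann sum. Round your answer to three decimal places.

583.898

Δx = (7 − 1.5)/7 = 11/14.
Left endpoints: 1.5, 16/7, 43/14, 27/7, 65/14, 38/7, 87/14.
v(1.5) = 21.25, v(16/7) = 1924/49, v(43/14) = 12437/196, v(27/7) = 4597/49, v(65/14) = 25549/196, v(38/7) = 8480/49, v(87/14) = 43501/196.
Sum = Δx · [v(1.5) + v(16/7) + v(43/14) + ...].
Sum ≈ 583.898.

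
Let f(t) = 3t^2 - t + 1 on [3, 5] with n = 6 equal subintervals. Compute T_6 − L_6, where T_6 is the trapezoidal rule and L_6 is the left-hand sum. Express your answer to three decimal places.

T_6 ≈ 92.11111.
L_6 ≈ 84.44444.
T_6 − L_6 ≈ 7.667.

7.667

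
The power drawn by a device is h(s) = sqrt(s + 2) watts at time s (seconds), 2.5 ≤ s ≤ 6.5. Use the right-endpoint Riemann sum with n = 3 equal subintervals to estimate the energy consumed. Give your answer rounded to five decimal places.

10.67702

Δs = (6.5 − 2.5)/3 = 4/3.
Right endpoints: 23/6, 31/6, 6.5.
h(23/6) ≈ 2.41523, h(31/6) ≈ 2.67706, h(6.5) ≈ 2.91548.
Sum = Δs · [h(23/6) + h(31/6) + h(6.5)].
Sum ≈ 10.67702.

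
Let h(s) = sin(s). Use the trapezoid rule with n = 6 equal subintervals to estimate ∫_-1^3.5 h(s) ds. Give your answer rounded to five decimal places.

1.40688

Δs = (3.5 − (-1))/6 = 0.75.
h(-1) ≈ -0.84147, h(-0.25) ≈ -0.24740, h(0.5) ≈ 0.47943, h(1.25) ≈ 0.94898, h(2) ≈ 0.90930, h(2.75) ≈ 0.38166, h(3.5) ≈ -0.35078.
T_6 = (Δs/2)·[h(s_0) + 2h(s_1) + ... + 2h(s_{5}) + h(s_6)].
Sum ≈ 1.40688.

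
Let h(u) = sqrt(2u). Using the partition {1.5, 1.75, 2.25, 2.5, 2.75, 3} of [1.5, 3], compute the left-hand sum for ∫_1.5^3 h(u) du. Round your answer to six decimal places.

3.044076

Subinterval widths: 0.25, 0.5, 0.25, 0.25, 0.25.
Left endpoints: 1.5, 1.75, 2.25, 2.5, 2.75.
h(1.5) ≈ 1.732051, h(1.75) ≈ 1.870829, h(2.25) ≈ 2.121320, h(2.5) ≈ 2.236068, h(2.75) ≈ 2.345208.
Sum = Σ Δu_i · h(u_i).
Sum ≈ 3.044076.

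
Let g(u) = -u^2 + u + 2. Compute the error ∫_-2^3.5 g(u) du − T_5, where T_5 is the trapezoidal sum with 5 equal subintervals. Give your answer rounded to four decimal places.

1.1092

Exact integral: ∫_-2^3.5 g(u) du ≈ -1.833333.
T_5 = -2.9425.
Error ≈ -1.833333 − (-2.9425) ≈ 1.1092.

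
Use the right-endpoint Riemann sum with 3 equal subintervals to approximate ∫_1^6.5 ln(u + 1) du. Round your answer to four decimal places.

9.3376

Δu = (6.5 − 1)/3 = 11/6.
Right endpoints: 17/6, 14/3, 6.5.
f(17/6) ≈ 1.3437, f(14/3) ≈ 1.7346, f(6.5) ≈ 2.0149.
Sum = Δu · [f(17/6) + f(14/3) + f(6.5)].
Sum ≈ 9.3376.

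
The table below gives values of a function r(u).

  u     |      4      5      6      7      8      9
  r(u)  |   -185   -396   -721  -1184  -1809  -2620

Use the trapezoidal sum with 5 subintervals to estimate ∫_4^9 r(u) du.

-5512.5

Δu = 1.
T_5 = (1/2)·[(-185) + 2·(-396) + 2·(-721) + 2·(-1184) + 2·(-1809) + (-2620)] = -5512.5.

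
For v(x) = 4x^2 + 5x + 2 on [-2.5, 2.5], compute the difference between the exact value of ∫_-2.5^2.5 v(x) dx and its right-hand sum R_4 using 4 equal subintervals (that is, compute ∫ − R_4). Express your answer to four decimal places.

Exact integral: ∫_-2.5^2.5 v(x) dx ≈ 51.666667.
R_4 = 72.5.
Error ≈ 51.666667 − 72.5 ≈ -20.8333.

-20.8333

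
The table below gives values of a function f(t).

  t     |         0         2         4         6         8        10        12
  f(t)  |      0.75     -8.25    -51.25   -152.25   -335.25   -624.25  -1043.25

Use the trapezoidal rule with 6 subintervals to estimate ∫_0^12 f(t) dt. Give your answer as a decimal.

-3385

Δt = 2.
T_6 = (2/2)·[0.75 + 2·(-8.25) + 2·(-51.25) + 2·(-152.25) + 2·(-335.25) + 2·(-624.25) + (-1043.25)] = -3385.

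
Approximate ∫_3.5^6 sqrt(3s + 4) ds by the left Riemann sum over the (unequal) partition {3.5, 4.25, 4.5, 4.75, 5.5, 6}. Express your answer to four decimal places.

Subinterval widths: 0.75, 0.25, 0.25, 0.75, 0.5.
Left endpoints: 3.5, 4.25, 4.5, 4.75, 5.5.
f(3.5) ≈ 3.8079, f(4.25) ≈ 4.0927, f(4.5) ≈ 4.1833, f(4.75) ≈ 4.2720, f(5.5) ≈ 4.5277.
Sum = Σ Δs_i · f(s_i).
Sum ≈ 10.3928.

10.3928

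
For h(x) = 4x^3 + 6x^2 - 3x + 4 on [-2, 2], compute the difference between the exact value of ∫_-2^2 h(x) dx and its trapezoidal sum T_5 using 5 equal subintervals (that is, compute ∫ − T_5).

-2.56

Exact integral: ∫_-2^2 h(x) dx = 48.
T_5 = 50.56.
Error = 48 − 50.56 = -2.56.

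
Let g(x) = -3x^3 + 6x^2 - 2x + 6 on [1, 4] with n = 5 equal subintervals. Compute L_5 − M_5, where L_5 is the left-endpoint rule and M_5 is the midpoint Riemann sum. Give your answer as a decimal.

L_5 = -33.72.
M_5 = -60.765.
L_5 − M_5 = 27.045.

27.045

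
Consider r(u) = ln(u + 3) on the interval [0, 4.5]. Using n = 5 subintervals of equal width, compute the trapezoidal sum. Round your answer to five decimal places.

Δu = (4.5 − 0)/5 = 0.9.
r(0) ≈ 1.09861, r(0.9) ≈ 1.36098, r(1.8) ≈ 1.56862, r(2.7) ≈ 1.74047, r(3.6) ≈ 1.88707, r(4.5) ≈ 2.01490.
T_5 = (Δu/2)·[r(u_0) + 2r(u_1) + ... + 2r(u_{4}) + r(u_5)].
Sum ≈ 7.30250.

7.30250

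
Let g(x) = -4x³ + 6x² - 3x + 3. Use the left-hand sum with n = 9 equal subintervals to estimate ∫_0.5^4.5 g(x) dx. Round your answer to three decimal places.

Δx = (4.5 − 0.5)/9 = 4/9.
Left endpoints: 0.5, 17/18, 25/18, 11/6, 41/18, 49/18, 19/6, 65/18, 73/18.
g(0.5) = 2.5, g(17/18) = 3133/1458, g(25/18) = -451/1458, g(11/6) = -377/54, g(41/18) = -29123/1458, g(49/18) = -60355/1458, g(19/6) = -3961/54, g(65/18) = -171971/1458, g(73/18) = -258499/1458.
Sum = Δx · [g(0.5) + g(17/18) + g(25/18) + ...].
Sum ≈ -192.272.

-192.272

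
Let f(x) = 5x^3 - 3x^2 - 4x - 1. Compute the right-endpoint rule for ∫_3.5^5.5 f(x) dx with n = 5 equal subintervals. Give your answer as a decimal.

Δx = (5.5 − 3.5)/5 = 0.4.
Right endpoints: 3.9, 4.3, 4.7, 5.1, 5.5.
f(3.9) = 234.365, f(4.3) = 323.865, f(4.7) = 433.045, f(5.1) = 563.825, f(5.5) = 718.125.
Sum = Δx · [f(3.9) + f(4.3) + f(4.7) + f(5.1) + f(5.5)].
Sum = 909.29.

909.29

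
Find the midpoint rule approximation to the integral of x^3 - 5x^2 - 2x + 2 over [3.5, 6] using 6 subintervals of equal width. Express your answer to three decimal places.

Δx = (6 − 3.5)/6 = 5/12.
Midpoints: 89/24, 4.125, 109/24, 119/24, 5.375, 139/24.
f(89/24) = -320431/13824, f(4.125) = -10823/512, f(109/24) = -228611/13824, f(119/24) = -123601/13824, f(5.375) = 1067/512, f(139/24) = 234619/13824.
Sum = Δx · [f(89/24) + f(4.125) + f(109/24) + ...].
Sum ≈ -21.142.

-21.142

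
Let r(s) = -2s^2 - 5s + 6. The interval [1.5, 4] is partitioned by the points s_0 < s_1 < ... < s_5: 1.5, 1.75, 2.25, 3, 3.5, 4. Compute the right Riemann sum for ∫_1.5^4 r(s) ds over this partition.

Subinterval widths: 0.25, 0.5, 0.75, 0.5, 0.5.
Right endpoints: 1.75, 2.25, 3, 3.5, 4.
r(1.75) = -8.875, r(2.25) = -15.375, r(3) = -27, r(3.5) = -36, r(4) = -46.
Sum = Σ Δs_i · r(s_i).
Sum = -71.15625.

-71.15625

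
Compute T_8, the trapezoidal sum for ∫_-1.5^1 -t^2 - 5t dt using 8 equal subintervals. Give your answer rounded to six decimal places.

1.625977

Δt = (1 − (-1.5))/8 = 0.3125.
f(-1.5) = 5.25, f(-1.1875) = 4.52734375, f(-0.875) = 3.609375, f(-0.5625) = 2.49609375, f(-0.25) = 1.1875, f(0.0625) = -0.31640625, f(0.375) = -2.015625, f(0.6875) = -3.91015625, f(1) = -6.
T_8 = (Δt/2)·[f(t_0) + 2f(t_1) + ... + 2f(t_{7}) + f(t_8)].
Sum ≈ 1.625977.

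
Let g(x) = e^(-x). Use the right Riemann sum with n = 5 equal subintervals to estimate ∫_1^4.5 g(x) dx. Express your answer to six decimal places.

0.246351

Δx = (4.5 − 1)/5 = 0.7.
Right endpoints: 1.7, 2.4, 3.1, 3.8, 4.5.
g(1.7) ≈ 0.182684, g(2.4) ≈ 0.090718, g(3.1) ≈ 0.045049, g(3.8) ≈ 0.022371, g(4.5) ≈ 0.011109.
Sum = Δx · [g(1.7) + g(2.4) + g(3.1) + g(3.8) + g(4.5)].
Sum ≈ 0.246351.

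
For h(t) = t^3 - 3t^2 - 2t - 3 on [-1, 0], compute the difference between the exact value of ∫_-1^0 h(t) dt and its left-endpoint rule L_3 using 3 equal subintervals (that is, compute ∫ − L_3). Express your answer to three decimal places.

0.417

Exact integral: ∫_-1^0 h(t) dt = -3.25.
L_3 ≈ -3.66667.
Error ≈ -3.25 − (-3.66667) ≈ 0.417.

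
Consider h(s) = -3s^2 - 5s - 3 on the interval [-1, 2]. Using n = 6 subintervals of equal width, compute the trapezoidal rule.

-25.875

Δs = (2 − (-1))/6 = 0.5.
h(-1) = -1, h(-0.5) = -1.25, h(0) = -3, h(0.5) = -6.25, h(1) = -11, h(1.5) = -17.25, h(2) = -25.
T_6 = (Δs/2)·[h(s_0) + 2h(s_1) + ... + 2h(s_{5}) + h(s_6)].
Sum = -25.875.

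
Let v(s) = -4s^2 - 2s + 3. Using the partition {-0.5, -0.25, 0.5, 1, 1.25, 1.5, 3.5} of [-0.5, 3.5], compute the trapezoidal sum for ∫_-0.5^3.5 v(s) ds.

Subinterval widths: 0.25, 0.75, 0.5, 0.25, 0.25, 2.
v(-0.5) = 3, v(-0.25) = 3.25, v(0.5) = 1, v(1) = -3, v(1.25) = -5.75, v(1.5) = -9, v(3.5) = -53.
On each subinterval the trapezoid contributes (Δs_i/2)·[v(s_{i-1}) + v(s_i)].
Sum = -63.0625.

-63.0625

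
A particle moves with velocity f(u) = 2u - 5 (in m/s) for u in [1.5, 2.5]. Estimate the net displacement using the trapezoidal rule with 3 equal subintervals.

-1

Δu = (2.5 − 1.5)/3 = 1/3.
f(1.5) = -2, f(11/6) = -4/3, f(13/6) = -2/3, f(2.5) = 0.
T_3 = (Δu/2)·[f(u_0) + 2f(u_1) + 2f(u_2) + f(u_3)].
Sum = -1.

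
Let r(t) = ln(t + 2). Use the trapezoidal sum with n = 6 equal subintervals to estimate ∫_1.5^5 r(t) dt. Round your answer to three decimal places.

5.733

Δt = (5 − 1.5)/6 = 7/12.
r(1.5) ≈ 1.253, r(25/12) ≈ 1.407, r(8/3) ≈ 1.540, r(3.25) ≈ 1.658, r(23/6) ≈ 1.764, r(53/12) ≈ 1.859, r(5) ≈ 1.946.
T_6 = (Δt/2)·[r(t_0) + 2r(t_1) + ... + 2r(t_{5}) + r(t_6)].
Sum ≈ 5.733.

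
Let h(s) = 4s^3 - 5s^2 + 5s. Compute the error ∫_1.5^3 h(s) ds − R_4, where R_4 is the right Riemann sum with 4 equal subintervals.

-13.5703125

Exact integral: ∫_1.5^3 h(s) ds = 53.4375.
R_4 = 67.0078125.
Error = 53.4375 − 67.0078125 = -13.5703125.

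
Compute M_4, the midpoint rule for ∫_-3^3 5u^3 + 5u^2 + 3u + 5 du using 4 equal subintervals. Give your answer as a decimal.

Δu = (3 − (-3))/4 = 1.5.
Midpoints: -2.25, -0.75, 0.75, 2.25.
f(-2.25) = -33.390625, f(-0.75) = 3.453125, f(0.75) = 12.171875, f(2.25) = 94.015625.
Sum = Δu · [f(-2.25) + f(-0.75) + f(0.75) + f(2.25)].
Sum = 114.375.

114.375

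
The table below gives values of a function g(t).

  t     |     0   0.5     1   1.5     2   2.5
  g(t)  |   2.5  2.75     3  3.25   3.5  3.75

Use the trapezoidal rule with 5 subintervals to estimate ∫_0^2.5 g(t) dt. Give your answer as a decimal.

Δt = 0.5.
T_5 = (0.5/2)·[2.5 + 2·2.75 + 2·3 + 2·3.25 + 2·3.5 + 3.75] = 7.8125.

7.8125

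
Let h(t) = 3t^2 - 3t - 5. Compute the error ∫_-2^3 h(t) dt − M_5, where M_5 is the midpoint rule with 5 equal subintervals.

Exact integral: ∫_-2^3 h(t) dt = 2.5.
M_5 = 1.25.
Error = 2.5 − 1.25 = 1.25.

1.25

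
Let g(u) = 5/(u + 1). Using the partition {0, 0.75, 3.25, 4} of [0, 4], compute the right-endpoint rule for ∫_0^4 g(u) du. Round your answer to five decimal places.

Subinterval widths: 0.75, 2.5, 0.75.
Right endpoints: 0.75, 3.25, 4.
g(0.75) = 20/7, g(3.25) = 20/17, g(4) = 1.
Sum = Σ Δu_i · g(u_i).
Sum ≈ 5.83403.

5.83403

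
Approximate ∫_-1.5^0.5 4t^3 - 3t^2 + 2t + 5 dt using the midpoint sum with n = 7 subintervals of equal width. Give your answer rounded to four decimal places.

Δt = (0.5 − (-1.5))/7 = 2/7.
Midpoints: -19/14, -15/14, -11/14, -0.5, -3/14, 1/14, 5/14.
f(-19/14) = -18163/1372, f(-15/14) = -7555/1372, f(-11/14) = -499/1372, f(-0.5) = 2.75, f(-3/14) = 6029/1372, f(1/14) = 7037/1372, f(5/14) = 7565/1372.
Sum = Δt · [f(-19/14) + f(-15/14) + f(-11/14) + ...].
Sum ≈ -0.3776.

-0.3776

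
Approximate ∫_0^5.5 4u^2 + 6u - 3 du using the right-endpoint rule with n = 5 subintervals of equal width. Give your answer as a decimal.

Δu = (5.5 − 0)/5 = 1.1.
Right endpoints: 1.1, 2.2, 3.3, 4.4, 5.5.
f(1.1) = 8.44, f(2.2) = 29.56, f(3.3) = 60.36, f(4.4) = 100.84, f(5.5) = 151.
Sum = Δu · [f(1.1) + f(2.2) + f(3.3) + f(4.4) + f(5.5)].
Sum = 385.22.

385.22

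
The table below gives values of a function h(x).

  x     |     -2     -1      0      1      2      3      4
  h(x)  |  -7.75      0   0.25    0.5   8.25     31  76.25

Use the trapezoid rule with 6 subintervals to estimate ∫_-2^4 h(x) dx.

Δx = 1.
T_6 = (1/2)·[(-7.75) + 2·0 + 2·0.25 + 2·0.5 + 2·8.25 + 2·31 + 76.25] = 74.25.

74.25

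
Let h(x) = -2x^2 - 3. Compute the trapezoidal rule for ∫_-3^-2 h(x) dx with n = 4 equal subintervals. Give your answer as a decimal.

-15.6875

Δx = (-2 − (-3))/4 = 0.25.
h(-3) = -21, h(-2.75) = -18.125, h(-2.5) = -15.5, h(-2.25) = -13.125, h(-2) = -11.
T_4 = (Δx/2)·[h(x_0) + 2h(x_1) + 2h(x_2) + 2h(x_3) + h(x_4)].
Sum = -15.6875.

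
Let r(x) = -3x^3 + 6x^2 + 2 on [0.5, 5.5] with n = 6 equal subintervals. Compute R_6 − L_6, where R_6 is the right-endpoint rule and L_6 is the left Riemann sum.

-265.625

R_6 ≈ -488.715278.
L_6 ≈ -223.090278.
R_6 − L_6 = -265.625.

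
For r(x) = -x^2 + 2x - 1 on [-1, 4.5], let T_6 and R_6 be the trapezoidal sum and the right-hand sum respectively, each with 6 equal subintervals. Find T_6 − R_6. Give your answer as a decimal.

T_6 ≈ -17.728588.
R_6 ≈ -21.509838.
T_6 − R_6 = 3.78125.

3.78125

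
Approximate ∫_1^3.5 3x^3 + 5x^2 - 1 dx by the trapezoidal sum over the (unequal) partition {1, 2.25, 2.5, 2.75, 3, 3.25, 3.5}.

185.87890625

Subinterval widths: 1.25, 0.25, 0.25, 0.25, 0.25, 0.25.
f(1) = 7, f(2.25) = 58.484375, f(2.5) = 77.125, f(2.75) = 99.203125, f(3) = 125, f(3.25) = 154.796875, f(3.5) = 188.875.
On each subinterval the trapezoid contributes (Δx_i/2)·[f(x_{i-1}) + f(x_i)].
Sum = 185.87890625.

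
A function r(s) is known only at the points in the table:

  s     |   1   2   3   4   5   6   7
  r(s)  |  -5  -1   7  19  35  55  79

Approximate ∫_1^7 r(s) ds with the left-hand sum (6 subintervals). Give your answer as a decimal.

110

Δs = 1.
Sum = 1·[(-5) + (-1) + 7 + 19 + 35 + 55] = 110.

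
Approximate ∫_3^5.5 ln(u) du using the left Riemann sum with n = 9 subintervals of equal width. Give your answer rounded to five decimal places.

3.49512

Δu = (5.5 − 3)/9 = 5/18.
Left endpoints: 3, 59/18, 32/9, 23/6, 37/9, 79/18, 14/3, 89/18, 47/9.
f(3) ≈ 1.09861, f(59/18) ≈ 1.18717, f(32/9) ≈ 1.26851, f(23/6) ≈ 1.34373, f(37/9) ≈ 1.41369, f(79/18) ≈ 1.47908, f(14/3) ≈ 1.54045, f(89/18) ≈ 1.59826, f(47/9) ≈ 1.65292.
Sum = Δu · [f(3) + f(59/18) + f(32/9) + ...].
Sum ≈ 3.49512.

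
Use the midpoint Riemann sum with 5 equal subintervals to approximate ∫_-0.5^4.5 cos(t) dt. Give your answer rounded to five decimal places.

Δt = (4.5 − (-0.5))/5 = 1.
Midpoints: 0, 1, 2, 3, 4.
f(0) ≈ 1.00000, f(1) ≈ 0.54030, f(2) ≈ -0.41615, f(3) ≈ -0.98999, f(4) ≈ -0.65364.
Sum = Δt · [f(0) + f(1) + f(2) + f(3) + f(4)].
Sum ≈ -0.51948.

-0.51948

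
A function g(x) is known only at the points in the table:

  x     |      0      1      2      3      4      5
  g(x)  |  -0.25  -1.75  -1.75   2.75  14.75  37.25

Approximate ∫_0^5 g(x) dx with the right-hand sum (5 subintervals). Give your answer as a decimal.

51.25

Δx = 1.
Sum = 1·[(-1.75) + (-1.75) + 2.75 + 14.75 + 37.25] = 51.25.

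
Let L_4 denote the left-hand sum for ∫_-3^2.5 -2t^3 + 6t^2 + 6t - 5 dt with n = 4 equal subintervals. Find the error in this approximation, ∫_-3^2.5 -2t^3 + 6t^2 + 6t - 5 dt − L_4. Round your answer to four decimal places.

-60.2637

Exact integral: ∫_-3^2.5 f(t) dt = 70.46875.
L_4 ≈ 130.732422.
Error ≈ 70.46875 − 130.732422 ≈ -60.2637.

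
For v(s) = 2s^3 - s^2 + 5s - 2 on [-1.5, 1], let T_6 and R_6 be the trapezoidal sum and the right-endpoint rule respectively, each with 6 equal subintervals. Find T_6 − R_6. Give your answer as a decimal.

-4.6875

T_6 ≈ -11.79543.
R_6 ≈ -7.10793.
T_6 − R_6 = -4.6875.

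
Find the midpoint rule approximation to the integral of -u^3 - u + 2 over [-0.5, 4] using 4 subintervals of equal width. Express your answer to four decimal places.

Δu = (4 − (-0.5))/4 = 1.125.
Midpoints: 0.0625, 1.1875, 2.3125, 3.4375.
f(0.0625) = 7935/4096, f(1.1875) = -3531/4096, f(2.3125) = -51933/4096, f(3.4375) = -172263/4096.
Sum = Δu · [f(0.0625) + f(1.1875) + f(2.3125) + f(3.4375)].
Sum ≈ -60.3677.

-60.3677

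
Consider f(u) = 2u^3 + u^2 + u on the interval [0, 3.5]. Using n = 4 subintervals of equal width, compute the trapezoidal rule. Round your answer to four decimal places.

Δu = (3.5 − 0)/4 = 0.875.
f(0) = 0, f(0.875) = 2.98046875, f(1.75) = 15.53125, f(2.625) = 45.69140625, f(3.5) = 101.5.
T_4 = (Δu/2)·[f(u_0) + 2f(u_1) + 2f(u_2) + 2f(u_3) + f(u_4)].
Sum ≈ 100.5840.

100.5840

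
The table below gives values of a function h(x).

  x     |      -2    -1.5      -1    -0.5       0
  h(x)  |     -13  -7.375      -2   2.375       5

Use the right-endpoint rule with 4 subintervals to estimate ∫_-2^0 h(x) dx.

Δx = 0.5.
Sum = 0.5·[(-7.375) + (-2) + 2.375 + 5] = -1.

-1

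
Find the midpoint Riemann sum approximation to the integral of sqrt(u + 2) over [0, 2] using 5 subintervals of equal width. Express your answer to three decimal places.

Δu = (2 − 0)/5 = 0.4.
Midpoints: 0.2, 0.6, 1, 1.4, 1.8.
f(0.2) ≈ 1.483, f(0.6) ≈ 1.612, f(1) ≈ 1.732, f(1.4) ≈ 1.844, f(1.8) ≈ 1.949.
Sum = Δu · [f(0.2) + f(0.6) + f(1) + f(1.4) + f(1.8)].
Sum ≈ 3.448.

3.448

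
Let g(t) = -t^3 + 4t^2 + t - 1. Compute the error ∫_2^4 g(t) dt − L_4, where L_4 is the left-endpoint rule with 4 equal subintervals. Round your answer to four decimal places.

Exact integral: ∫_2^4 g(t) dt ≈ 18.666667.
L_4 = 19.75.
Error ≈ 18.666667 − 19.75 ≈ -1.0833.

-1.0833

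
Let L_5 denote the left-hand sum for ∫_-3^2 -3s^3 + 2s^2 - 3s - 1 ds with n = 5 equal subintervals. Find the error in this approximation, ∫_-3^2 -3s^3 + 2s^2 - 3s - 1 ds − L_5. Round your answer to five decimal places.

Exact integral: ∫_-3^2 f(s) ds ≈ 74.5833333.
L_5 = 145.
Error ≈ 74.5833333 − 145 ≈ -70.41667.

-70.41667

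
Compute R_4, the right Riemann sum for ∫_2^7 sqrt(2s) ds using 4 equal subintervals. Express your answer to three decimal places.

15.853

Δs = (7 − 2)/4 = 1.25.
Right endpoints: 3.25, 4.5, 5.75, 7.
f(3.25) ≈ 2.550, f(4.5) ≈ 3.000, f(5.75) ≈ 3.391, f(7) ≈ 3.742.
Sum = Δs · [f(3.25) + f(4.5) + f(5.75) + f(7)].
Sum ≈ 15.853.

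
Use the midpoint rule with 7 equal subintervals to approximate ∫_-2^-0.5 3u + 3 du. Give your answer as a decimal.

-1.125

Δu = (-0.5 − (-2))/7 = 3/14.
Midpoints: -53/28, -47/28, -41/28, -1.25, -29/28, -23/28, -17/28.
f(-53/28) = -75/28, f(-47/28) = -57/28, f(-41/28) = -39/28, f(-1.25) = -0.75, f(-29/28) = -3/28, f(-23/28) = 15/28, f(-17/28) = 33/28.
Sum = Δu · [f(-53/28) + f(-47/28) + f(-41/28) + ...].
Sum = -1.125.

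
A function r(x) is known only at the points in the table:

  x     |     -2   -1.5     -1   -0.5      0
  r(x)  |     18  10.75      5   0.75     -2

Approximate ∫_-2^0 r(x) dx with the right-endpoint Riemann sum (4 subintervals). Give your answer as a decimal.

7.25

Δx = 0.5.
Sum = 0.5·[10.75 + 5 + 0.75 + (-2)] = 7.25.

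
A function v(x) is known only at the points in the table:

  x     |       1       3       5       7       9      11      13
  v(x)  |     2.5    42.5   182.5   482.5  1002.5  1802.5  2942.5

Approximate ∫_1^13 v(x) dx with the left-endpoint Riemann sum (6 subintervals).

7030

Δx = 2.
Sum = 2·[2.5 + 42.5 + 182.5 + 482.5 + 1002.5 + 1802.5] = 7030.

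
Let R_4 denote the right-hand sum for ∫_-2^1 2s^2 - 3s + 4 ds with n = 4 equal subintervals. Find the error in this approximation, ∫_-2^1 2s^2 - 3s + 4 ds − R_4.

5.0625

Exact integral: ∫_-2^1 f(s) ds = 22.5.
R_4 = 17.4375.
Error = 22.5 − 17.4375 = 5.0625.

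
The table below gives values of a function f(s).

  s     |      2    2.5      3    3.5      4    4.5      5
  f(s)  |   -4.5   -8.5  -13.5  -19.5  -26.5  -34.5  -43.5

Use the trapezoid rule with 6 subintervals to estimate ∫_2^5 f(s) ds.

-63.25

Δs = 0.5.
T_6 = (0.5/2)·[(-4.5) + 2·(-8.5) + 2·(-13.5) + 2·(-19.5) + 2·(-26.5) + 2·(-34.5) + (-43.5)] = -63.25.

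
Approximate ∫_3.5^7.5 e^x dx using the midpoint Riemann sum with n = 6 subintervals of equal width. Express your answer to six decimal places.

Δx = (7.5 − 3.5)/6 = 2/3.
Midpoints: 23/6, 4.5, 31/6, 35/6, 6.5, 43/6.
f(23/6) ≈ 46.216336, f(4.5) ≈ 90.017131, f(31/6) ≈ 175.329431, f(35/6) ≈ 341.495101, f(6.5) ≈ 665.141633, f(43/6) ≈ 1295.519001.
Sum = Δx · [f(23/6) + f(4.5) + f(31/6) + ...].
Sum ≈ 1742.479089.

1742.479089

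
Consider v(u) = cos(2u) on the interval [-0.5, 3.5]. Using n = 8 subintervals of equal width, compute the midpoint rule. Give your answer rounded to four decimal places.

0.7814

Δu = (3.5 − (-0.5))/8 = 0.5.
Midpoints: -0.25, 0.25, 0.75, 1.25, 1.75, 2.25, 2.75, 3.25.
v(-0.25) ≈ 0.8776, v(0.25) ≈ 0.8776, v(0.75) ≈ 0.0707, v(1.25) ≈ -0.8011, v(1.75) ≈ -0.9365, v(2.25) ≈ -0.2108, v(2.75) ≈ 0.7087, v(3.25) ≈ 0.9766.
Sum = Δu · [v(-0.25) + v(0.25) + v(0.75) + ...].
Sum ≈ 0.7814.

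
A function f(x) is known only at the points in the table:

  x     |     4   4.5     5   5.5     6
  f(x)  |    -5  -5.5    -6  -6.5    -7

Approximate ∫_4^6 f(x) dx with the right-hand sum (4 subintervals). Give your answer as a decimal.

-12.5

Δx = 0.5.
Sum = 0.5·[(-5.5) + (-6) + (-6.5) + (-7)] = -12.5.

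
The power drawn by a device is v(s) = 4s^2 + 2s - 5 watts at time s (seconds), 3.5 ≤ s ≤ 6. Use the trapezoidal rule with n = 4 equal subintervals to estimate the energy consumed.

Δs = (6 − 3.5)/4 = 0.625.
v(3.5) = 51, v(4.125) = 71.3125, v(4.75) = 94.75, v(5.375) = 121.3125, v(6) = 151.
T_4 = (Δs/2)·[v(s_0) + 2v(s_1) + 2v(s_2) + 2v(s_3) + v(s_4)].
Sum = 242.734375.

242.734375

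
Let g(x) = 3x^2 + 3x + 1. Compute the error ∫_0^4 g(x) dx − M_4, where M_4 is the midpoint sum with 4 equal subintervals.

Exact integral: ∫_0^4 g(x) dx = 92.
M_4 = 91.
Error = 92 − 91 = 1.

1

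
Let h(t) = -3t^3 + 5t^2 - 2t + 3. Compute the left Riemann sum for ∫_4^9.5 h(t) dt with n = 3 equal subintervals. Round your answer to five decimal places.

Δt = (9.5 − 4)/3 = 11/6.
Left endpoints: 4, 35/6, 23/3.
h(4) = -117, h(35/6) = -31249/72, h(23/3) = -3211/3.
Sum = Δt · [h(4) + h(35/6) + h(23/3)].
Sum ≈ -2972.46991.

-2972.46991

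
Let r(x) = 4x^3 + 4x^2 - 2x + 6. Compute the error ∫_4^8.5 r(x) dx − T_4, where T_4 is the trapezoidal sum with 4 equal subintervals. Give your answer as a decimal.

Exact integral: ∫_4^8.5 r(x) dx = 5668.3125.
T_4 = 5743.30078125.
Error = 5668.3125 − 5743.30078125 = -74.98828125.

-74.98828125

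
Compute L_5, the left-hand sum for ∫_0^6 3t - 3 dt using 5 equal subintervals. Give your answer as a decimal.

Δt = (6 − 0)/5 = 1.2.
Left endpoints: 0, 1.2, 2.4, 3.6, 4.8.
f(0) = -3, f(1.2) = 0.6, f(2.4) = 4.2, f(3.6) = 7.8, f(4.8) = 11.4.
Sum = Δt · [f(0) + f(1.2) + f(2.4) + f(3.6) + f(4.8)].
Sum = 25.2.

25.2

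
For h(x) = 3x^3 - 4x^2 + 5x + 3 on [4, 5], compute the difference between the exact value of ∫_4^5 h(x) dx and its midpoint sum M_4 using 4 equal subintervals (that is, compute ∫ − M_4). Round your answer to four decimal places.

0.1901

Exact integral: ∫_4^5 h(x) dx ≈ 220.916667.
M_4 = 220.7265625.
Error ≈ 220.916667 − 220.7265625 ≈ 0.1901.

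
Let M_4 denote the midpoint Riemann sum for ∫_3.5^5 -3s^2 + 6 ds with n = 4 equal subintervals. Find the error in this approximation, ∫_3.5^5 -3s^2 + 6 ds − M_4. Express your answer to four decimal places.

-0.0527

Exact integral: ∫_3.5^5 f(s) ds = -73.125.
M_4 ≈ -73.072266.
Error ≈ -73.125 − (-73.072266) ≈ -0.0527.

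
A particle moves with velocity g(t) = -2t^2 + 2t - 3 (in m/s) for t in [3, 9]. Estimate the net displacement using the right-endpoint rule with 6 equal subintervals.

Δt = (9 − 3)/6 = 1.
Right endpoints: 4, 5, 6, 7, 8, 9.
g(4) = -27, g(5) = -43, g(6) = -63, g(7) = -87, g(8) = -115, g(9) = -147.
Sum = Δt · [g(4) + g(5) + g(6) + ...].
Sum = -482.

-482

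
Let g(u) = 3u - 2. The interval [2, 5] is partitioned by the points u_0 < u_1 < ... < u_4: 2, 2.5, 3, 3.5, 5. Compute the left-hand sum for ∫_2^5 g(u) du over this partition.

Subinterval widths: 0.5, 0.5, 0.5, 1.5.
Left endpoints: 2, 2.5, 3, 3.5.
g(2) = 4, g(2.5) = 5.5, g(3) = 7, g(3.5) = 8.5.
Sum = Σ Δu_i · g(u_i).
Sum = 21.

21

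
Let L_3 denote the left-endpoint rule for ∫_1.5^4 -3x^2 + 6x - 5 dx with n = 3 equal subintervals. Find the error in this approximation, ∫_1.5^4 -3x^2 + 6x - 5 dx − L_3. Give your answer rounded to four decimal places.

-10.0694

Exact integral: ∫_1.5^4 f(x) dx = -31.875.
L_3 ≈ -21.805556.
Error ≈ -31.875 − (-21.805556) ≈ -10.0694.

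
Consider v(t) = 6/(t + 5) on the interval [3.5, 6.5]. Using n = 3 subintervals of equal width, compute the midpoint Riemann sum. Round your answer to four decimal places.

1.8121

Δt = (6.5 − 3.5)/3 = 1.
Midpoints: 4, 5, 6.
v(4) = 2/3, v(5) = 0.6, v(6) = 6/11.
Sum = Δt · [v(4) + v(5) + v(6)].
Sum ≈ 1.8121.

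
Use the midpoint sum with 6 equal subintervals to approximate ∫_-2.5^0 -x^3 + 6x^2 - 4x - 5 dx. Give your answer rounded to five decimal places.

Δx = (0 − (-2.5))/6 = 5/12.
Midpoints: -55/24, -1.875, -35/24, -25/24, -0.625, -5/24.
f(-55/24) = 659575/13824, f(-1.875) = 15455/512, f(-35/24) = 230795/13824, f(-25/24) = 94105/13824, f(-0.625) = 45/512, f(-5/24) = -53875/13824.
Sum = Δx · [f(-55/24) + f(-1.875) + f(-35/24) + ...].
Sum ≈ 40.66298.

40.66298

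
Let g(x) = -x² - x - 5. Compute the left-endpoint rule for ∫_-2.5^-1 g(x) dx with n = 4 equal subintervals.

-10.48828125

Δx = (-1 − (-2.5))/4 = 0.375.
Left endpoints: -2.5, -2.125, -1.75, -1.375.
g(-2.5) = -8.75, g(-2.125) = -7.390625, g(-1.75) = -6.3125, g(-1.375) = -5.515625.
Sum = Δx · [g(-2.5) + g(-2.125) + g(-1.75) + g(-1.375)].
Sum = -10.48828125.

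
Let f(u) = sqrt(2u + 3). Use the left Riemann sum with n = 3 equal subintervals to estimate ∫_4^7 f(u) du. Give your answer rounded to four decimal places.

10.7952

Δu = (7 − 4)/3 = 1.
Left endpoints: 4, 5, 6.
f(4) ≈ 3.3166, f(5) ≈ 3.6056, f(6) ≈ 3.8730.
Sum = Δu · [f(4) + f(5) + f(6)].
Sum ≈ 10.7952.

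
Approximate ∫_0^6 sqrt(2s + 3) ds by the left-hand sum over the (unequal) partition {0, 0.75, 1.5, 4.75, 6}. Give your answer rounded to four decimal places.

Subinterval widths: 0.75, 0.75, 3.25, 1.25.
Left endpoints: 0, 0.75, 1.5, 4.75.
f(0) ≈ 1.7321, f(0.75) ≈ 2.1213, f(1.5) ≈ 2.4495, f(4.75) ≈ 3.5355.
Sum = Σ Δs_i · f(s_i).
Sum ≈ 15.2703.

15.2703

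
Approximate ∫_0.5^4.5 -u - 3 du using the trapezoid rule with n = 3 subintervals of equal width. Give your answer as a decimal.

Δu = (4.5 − 0.5)/3 = 4/3.
f(0.5) = -3.5, f(11/6) = -29/6, f(19/6) = -37/6, f(4.5) = -7.5.
T_3 = (Δu/2)·[f(u_0) + 2f(u_1) + 2f(u_2) + f(u_3)].
Sum = -22.

-22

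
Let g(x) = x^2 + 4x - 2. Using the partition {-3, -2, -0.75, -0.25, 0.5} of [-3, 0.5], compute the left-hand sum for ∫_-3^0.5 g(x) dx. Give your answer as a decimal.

-16.921875

Subinterval widths: 1, 1.25, 0.5, 0.75.
Left endpoints: -3, -2, -0.75, -0.25.
g(-3) = -5, g(-2) = -6, g(-0.75) = -4.4375, g(-0.25) = -2.9375.
Sum = Σ Δx_i · g(x_i).
Sum = -16.921875.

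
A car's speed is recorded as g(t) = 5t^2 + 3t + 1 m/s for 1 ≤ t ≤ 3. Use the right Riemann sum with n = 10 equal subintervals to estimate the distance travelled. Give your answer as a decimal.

62

Δt = (3 − 1)/10 = 0.2.
Right endpoints: 1.2, 1.4, 1.6, 1.8, 2, 2.2, 2.4, 2.6, 2.8, 3.
g(1.2) = 11.8, g(1.4) = 15, g(1.6) = 18.6, g(1.8) = 22.6, g(2) = 27, g(2.2) = 31.8, g(2.4) = 37, g(2.6) = 42.6, g(2.8) = 48.6, g(3) = 55.
Sum = Δt · [g(1.2) + g(1.4) + g(1.6) + ...].
Sum = 62.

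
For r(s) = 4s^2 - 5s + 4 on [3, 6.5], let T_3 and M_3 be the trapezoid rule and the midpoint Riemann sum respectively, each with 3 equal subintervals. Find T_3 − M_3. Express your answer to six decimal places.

4.763889

T_3 ≈ 264.21759259.
M_3 ≈ 259.45370370.
T_3 − M_3 ≈ 4.763889.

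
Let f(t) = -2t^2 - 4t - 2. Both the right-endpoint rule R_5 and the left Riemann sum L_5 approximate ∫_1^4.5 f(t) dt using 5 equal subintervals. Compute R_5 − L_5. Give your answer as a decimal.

R_5 = -124.53.
L_5 = -87.78.
R_5 − L_5 = -36.75.

-36.75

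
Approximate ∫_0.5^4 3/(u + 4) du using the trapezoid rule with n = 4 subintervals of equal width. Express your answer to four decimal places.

Δu = (4 − 0.5)/4 = 0.875.
f(0.5) = 2/3, f(1.375) = 24/43, f(2.25) = 0.48, f(3.125) = 8/19, f(4) = 0.375.
T_4 = (Δu/2)·[f(u_0) + 2f(u_1) + 2f(u_2) + 2f(u_3) + f(u_4)].
Sum ≈ 1.7325.

1.7325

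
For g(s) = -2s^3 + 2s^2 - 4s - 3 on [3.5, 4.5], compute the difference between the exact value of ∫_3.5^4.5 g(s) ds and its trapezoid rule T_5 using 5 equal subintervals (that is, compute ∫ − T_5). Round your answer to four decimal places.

Exact integral: ∫_3.5^4.5 g(s) ds ≈ -116.833333.
T_5 = -116.98.
Error ≈ -116.833333 − (-116.98) ≈ 0.1467.

0.1467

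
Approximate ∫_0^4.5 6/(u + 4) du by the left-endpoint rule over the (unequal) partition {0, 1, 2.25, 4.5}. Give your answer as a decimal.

5.16

Subinterval widths: 1, 1.25, 2.25.
Left endpoints: 0, 1, 2.25.
f(0) = 1.5, f(1) = 1.2, f(2.25) = 0.96.
Sum = Σ Δu_i · f(u_i).
Sum = 5.16.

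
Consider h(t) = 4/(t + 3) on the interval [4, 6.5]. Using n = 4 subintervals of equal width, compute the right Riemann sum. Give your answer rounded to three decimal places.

1.176

Δt = (6.5 − 4)/4 = 0.625.
Right endpoints: 4.625, 5.25, 5.875, 6.5.
h(4.625) = 32/61, h(5.25) = 16/33, h(5.875) = 32/71, h(6.5) = 8/19.
Sum = Δt · [h(4.625) + h(5.25) + h(5.875) + h(6.5)].
Sum ≈ 1.176.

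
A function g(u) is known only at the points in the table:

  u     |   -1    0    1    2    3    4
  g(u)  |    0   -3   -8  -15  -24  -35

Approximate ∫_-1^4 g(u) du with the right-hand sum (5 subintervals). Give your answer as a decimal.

Δu = 1.
Sum = 1·[(-3) + (-8) + (-15) + (-24) + (-35)] = -85.

-85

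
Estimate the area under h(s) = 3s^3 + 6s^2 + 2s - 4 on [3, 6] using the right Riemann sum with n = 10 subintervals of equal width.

Δs = (6 − 3)/10 = 0.3.
Right endpoints: 3.3, 3.6, 3.9, 4.2, 4.5, 4.8, 5.1, 5.4, 5.7, 6.
h(3.3) = 175.751, h(3.6) = 220.928, h(3.9) = 273.017, h(4.2) = 332.504, h(4.5) = 399.875, h(4.8) = 475.616, h(5.1) = 560.213, h(5.4) = 654.152, h(5.7) = 757.919, h(6) = 872.
Sum = Δs · [h(3.3) + h(3.6) + h(3.9) + ...].
Sum = 1416.5925.

1416.5925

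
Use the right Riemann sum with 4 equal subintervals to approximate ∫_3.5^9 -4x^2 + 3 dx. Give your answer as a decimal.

-1094.328125

Δx = (9 − 3.5)/4 = 1.375.
Right endpoints: 4.875, 6.25, 7.625, 9.
f(4.875) = -92.0625, f(6.25) = -153.25, f(7.625) = -229.5625, f(9) = -321.
Sum = Δx · [f(4.875) + f(6.25) + f(7.625) + f(9)].
Sum = -1094.328125.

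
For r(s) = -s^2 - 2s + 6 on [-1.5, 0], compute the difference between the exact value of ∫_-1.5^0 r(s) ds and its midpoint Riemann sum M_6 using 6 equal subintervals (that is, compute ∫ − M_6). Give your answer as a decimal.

-0.0078125

Exact integral: ∫_-1.5^0 r(s) ds = 10.125.
M_6 = 10.1328125.
Error = 10.125 − 10.1328125 = -0.0078125.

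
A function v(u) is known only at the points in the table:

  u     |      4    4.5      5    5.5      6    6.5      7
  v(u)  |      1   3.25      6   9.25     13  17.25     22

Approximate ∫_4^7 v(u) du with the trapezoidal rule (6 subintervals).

30.125

Δu = 0.5.
T_6 = (0.5/2)·[1 + 2·3.25 + 2·6 + 2·9.25 + 2·13 + 2·17.25 + 22] = 30.125.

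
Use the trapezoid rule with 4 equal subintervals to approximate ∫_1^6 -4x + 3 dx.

Δx = (6 − 1)/4 = 1.25.
f(1) = -1, f(2.25) = -6, f(3.5) = -11, f(4.75) = -16, f(6) = -21.
T_4 = (Δx/2)·[f(x_0) + 2f(x_1) + 2f(x_2) + 2f(x_3) + f(x_4)].
Sum = -55.

-55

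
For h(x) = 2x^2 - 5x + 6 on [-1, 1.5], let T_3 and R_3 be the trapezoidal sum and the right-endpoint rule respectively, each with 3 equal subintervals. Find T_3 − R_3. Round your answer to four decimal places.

4.1667

T_3 ≈ 15.370370.
R_3 ≈ 11.203704.
T_3 − R_3 ≈ 4.1667.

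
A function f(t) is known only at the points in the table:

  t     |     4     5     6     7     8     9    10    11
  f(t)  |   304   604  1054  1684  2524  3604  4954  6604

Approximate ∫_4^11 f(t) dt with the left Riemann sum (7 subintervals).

14728

Δt = 1.
Sum = 1·[304 + 604 + 1054 + 1684 + 2524 + 3604 + 4954] = 14728.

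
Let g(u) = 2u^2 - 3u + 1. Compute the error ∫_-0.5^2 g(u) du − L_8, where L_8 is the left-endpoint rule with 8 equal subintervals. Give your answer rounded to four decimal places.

-0.0814

Exact integral: ∫_-0.5^2 g(u) du ≈ 2.291667.
L_8 ≈ 2.373047.
Error ≈ 2.291667 − 2.373047 ≈ -0.0814.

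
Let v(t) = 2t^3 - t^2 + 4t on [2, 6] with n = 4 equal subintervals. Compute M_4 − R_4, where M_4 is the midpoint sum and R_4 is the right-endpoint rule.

M_4 = 627.
R_4 = 850.
M_4 − R_4 = -223.

-223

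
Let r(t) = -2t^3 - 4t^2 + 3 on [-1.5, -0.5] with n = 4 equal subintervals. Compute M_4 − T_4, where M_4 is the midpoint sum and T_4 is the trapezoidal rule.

-0.03125

M_4 = 1.15625.
T_4 = 1.1875.
M_4 − T_4 = -0.03125.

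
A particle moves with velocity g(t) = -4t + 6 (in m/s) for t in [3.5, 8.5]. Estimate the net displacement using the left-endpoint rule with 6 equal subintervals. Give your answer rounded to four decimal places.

-81.6667

Δt = (8.5 − 3.5)/6 = 5/6.
Left endpoints: 3.5, 13/3, 31/6, 6, 41/6, 23/3.
g(3.5) = -8, g(13/3) = -34/3, g(31/6) = -44/3, g(6) = -18, g(41/6) = -64/3, g(23/3) = -74/3.
Sum = Δt · [g(3.5) + g(13/3) + g(31/6) + ...].
Sum ≈ -81.6667.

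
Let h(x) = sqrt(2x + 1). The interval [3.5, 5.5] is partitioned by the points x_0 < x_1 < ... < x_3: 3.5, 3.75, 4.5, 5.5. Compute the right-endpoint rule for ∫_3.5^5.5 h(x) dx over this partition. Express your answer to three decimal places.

6.565

Subinterval widths: 0.25, 0.75, 1.
Right endpoints: 3.75, 4.5, 5.5.
h(3.75) ≈ 2.915, h(4.5) ≈ 3.162, h(5.5) ≈ 3.464.
Sum = Σ Δx_i · h(x_i).
Sum ≈ 6.565.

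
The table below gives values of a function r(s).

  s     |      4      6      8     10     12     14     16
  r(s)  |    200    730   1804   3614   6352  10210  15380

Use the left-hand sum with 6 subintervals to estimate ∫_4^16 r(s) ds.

45820

Δs = 2.
Sum = 2·[200 + 730 + 1804 + 3614 + 6352 + 10210] = 45820.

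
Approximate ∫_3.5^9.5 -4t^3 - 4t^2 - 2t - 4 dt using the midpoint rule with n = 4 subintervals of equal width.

Δt = (9.5 − 3.5)/4 = 1.5.
Midpoints: 4.25, 5.75, 7.25, 8.75.
f(4.25) = -391.8125, f(5.75) = -908.1875, f(7.25) = -1753.0625, f(8.75) = -3007.4375.
Sum = Δt · [f(4.25) + f(5.75) + f(7.25) + f(8.75)].
Sum = -9090.75.

-9090.75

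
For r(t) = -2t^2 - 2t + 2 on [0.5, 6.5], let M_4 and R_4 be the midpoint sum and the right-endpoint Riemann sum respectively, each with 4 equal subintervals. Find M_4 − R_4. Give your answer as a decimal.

M_4 = -210.75.
R_4 = -289.5.
M_4 − R_4 = 78.75.

78.75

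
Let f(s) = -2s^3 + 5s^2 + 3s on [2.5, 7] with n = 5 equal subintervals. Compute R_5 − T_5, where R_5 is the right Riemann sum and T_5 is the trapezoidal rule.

-192.375

R_5 = -777.87.
T_5 = -585.495.
R_5 − T_5 = -192.375.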